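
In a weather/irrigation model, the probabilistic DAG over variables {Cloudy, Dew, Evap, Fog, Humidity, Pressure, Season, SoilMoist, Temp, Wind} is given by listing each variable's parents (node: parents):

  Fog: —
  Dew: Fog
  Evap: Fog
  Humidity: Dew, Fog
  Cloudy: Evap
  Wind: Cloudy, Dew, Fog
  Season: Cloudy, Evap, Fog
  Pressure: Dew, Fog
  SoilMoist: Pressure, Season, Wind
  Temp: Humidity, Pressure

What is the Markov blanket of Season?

The Markov blanket of a node is its parents, its children, and the other parents of its children.
Ch(Season) = {SoilMoist}.
Parents of Season: Cloudy, Evap, Fog.
Parents of each child, excluding Season:
  SoilMoist also has parents Pressure, Wind.
Union: {Cloudy, Evap, Fog} ∪ {SoilMoist} ∪ {Pressure, Wind} = {Cloudy, Evap, Fog, Pressure, SoilMoist, Wind}.

{Cloudy, Evap, Fog, Pressure, SoilMoist, Wind}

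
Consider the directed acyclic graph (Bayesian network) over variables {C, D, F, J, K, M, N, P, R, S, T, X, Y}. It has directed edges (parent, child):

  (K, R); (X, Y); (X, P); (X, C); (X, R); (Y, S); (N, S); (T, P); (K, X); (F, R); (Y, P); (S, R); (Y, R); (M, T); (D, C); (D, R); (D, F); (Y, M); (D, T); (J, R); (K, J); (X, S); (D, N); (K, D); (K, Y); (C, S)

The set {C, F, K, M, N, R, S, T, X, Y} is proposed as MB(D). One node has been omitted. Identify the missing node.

J

D's parents: K.
D's children: C, F, N, R, T.
Co-parents of D (other parents of its children):
  N has no other parent.
  F has no other parent.
  C's other parent is X.
  R also has parents F, J, K, S, X, Y.
  T's other parent is M.
MB(D) = {C, F, J, K, M, N, R, S, T, X, Y}.
Comparing with the claimed set, J is missing.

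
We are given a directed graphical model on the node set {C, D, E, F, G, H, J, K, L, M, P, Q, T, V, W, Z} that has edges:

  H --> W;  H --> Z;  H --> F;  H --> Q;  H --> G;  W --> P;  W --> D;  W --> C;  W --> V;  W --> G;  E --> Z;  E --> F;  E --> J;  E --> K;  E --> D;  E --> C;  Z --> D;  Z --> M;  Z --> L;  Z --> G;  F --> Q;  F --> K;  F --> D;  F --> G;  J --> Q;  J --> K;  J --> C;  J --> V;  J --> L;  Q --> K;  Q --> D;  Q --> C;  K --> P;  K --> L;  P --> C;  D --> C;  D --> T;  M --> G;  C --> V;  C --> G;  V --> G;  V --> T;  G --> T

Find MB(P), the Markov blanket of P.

{C, D, E, J, K, Q, W}

Children of P: C.
Pa(P) = {K, W}.
Other parents of P's children:
  C also has parents D, E, J, Q, W.
Taking the union gives {C, D, E, J, K, Q, W}.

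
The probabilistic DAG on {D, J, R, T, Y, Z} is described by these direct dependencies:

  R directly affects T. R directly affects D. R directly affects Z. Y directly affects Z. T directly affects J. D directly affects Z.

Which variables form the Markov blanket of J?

A node's Markov blanket = Pa ∪ Ch ∪ (parents of Ch other than the node itself).
J has no children.
Pa(J) = {T}.
J has no children, so there are no co-parents.
Taking the union gives {T}.

{T}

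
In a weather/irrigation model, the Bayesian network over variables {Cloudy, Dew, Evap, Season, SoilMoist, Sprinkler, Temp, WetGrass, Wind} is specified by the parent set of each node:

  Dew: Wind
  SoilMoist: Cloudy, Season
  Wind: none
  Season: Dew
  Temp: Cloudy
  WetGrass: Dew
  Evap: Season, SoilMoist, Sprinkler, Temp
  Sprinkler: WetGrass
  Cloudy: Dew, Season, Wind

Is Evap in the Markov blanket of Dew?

No

Recall MB(v) = parents ∪ children ∪ spouses, where spouses are the other parents of v's children.
Children of Dew: Cloudy, Season, WetGrass.
Dew's parents: Wind.
Co-parents of Dew (other parents of its children):
  Season has no other parent.
  Cloudy's other parents are Season, Wind.
  WetGrass has no other parent.
MB(Dew) = {Cloudy, Season, WetGrass, Wind}; Evap is not in this set.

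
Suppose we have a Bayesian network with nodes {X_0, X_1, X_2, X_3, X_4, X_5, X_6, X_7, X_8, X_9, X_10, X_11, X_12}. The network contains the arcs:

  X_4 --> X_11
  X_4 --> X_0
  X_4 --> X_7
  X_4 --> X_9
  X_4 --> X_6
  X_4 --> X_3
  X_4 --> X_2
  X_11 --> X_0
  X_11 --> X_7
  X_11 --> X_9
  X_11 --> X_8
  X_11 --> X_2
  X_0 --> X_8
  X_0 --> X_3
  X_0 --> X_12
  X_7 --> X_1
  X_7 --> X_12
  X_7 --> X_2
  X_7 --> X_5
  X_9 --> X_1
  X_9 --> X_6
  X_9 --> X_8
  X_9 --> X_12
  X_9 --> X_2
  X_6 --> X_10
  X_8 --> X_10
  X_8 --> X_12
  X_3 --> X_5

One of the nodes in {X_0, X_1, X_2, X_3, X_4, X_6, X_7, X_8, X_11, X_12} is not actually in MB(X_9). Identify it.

X_3

X_9 has parents X_4, X_11.
X_9's children: X_1, X_2, X_6, X_8, X_12.
Co-parents of X_9 (other parents of its children):
  X_1: X_7
  X_6: X_4
  X_8: X_0, X_11
  X_12: X_0, X_7, X_8
  X_2: X_4, X_7, X_11
MB(X_9) = {X_0, X_1, X_2, X_4, X_6, X_7, X_8, X_11, X_12}.
X_3 is neither a parent, child, nor co-parent of X_9, so it does not belong.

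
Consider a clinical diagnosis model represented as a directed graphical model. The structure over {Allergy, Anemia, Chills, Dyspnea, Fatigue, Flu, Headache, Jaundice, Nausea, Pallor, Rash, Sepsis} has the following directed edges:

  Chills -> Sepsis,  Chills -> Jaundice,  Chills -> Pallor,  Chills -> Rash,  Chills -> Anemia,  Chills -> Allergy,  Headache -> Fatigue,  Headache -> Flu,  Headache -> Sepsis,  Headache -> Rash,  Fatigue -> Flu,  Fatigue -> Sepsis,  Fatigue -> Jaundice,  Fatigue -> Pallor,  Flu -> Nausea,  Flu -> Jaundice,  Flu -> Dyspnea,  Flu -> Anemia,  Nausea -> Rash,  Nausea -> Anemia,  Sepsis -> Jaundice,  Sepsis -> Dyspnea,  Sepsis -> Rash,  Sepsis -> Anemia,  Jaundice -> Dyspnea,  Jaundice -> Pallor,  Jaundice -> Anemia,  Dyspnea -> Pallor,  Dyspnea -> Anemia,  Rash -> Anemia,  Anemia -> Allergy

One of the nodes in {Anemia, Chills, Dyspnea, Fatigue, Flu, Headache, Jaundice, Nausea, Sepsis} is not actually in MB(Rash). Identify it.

Rash has parents Chills, Headache, Nausea, Sepsis.
Ch(Rash) = {Anemia}.
For each child, the remaining parents (spouses of Rash):
  Anemia also has parents Chills, Dyspnea, Flu, Jaundice, Nausea, Sepsis.
MB(Rash) = {Anemia, Chills, Dyspnea, Flu, Headache, Jaundice, Nausea, Sepsis}.
Fatigue is neither a parent, child, nor co-parent of Rash, so it does not belong.

Fatigue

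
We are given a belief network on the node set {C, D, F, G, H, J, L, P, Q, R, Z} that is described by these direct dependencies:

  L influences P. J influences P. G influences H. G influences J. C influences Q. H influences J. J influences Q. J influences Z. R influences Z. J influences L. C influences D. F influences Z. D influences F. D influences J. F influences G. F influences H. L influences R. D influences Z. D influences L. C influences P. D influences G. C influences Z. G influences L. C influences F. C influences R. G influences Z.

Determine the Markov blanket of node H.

{D, F, G, J}

A node's Markov blanket = Pa ∪ Ch ∪ (parents of Ch other than the node itself).
H has parents F, G.
Ch(H) = {J}.
For each child, the remaining parents (spouses of H):
  parents(J) \ {H} = {D, G}.
Taking the union gives {D, F, G, J}.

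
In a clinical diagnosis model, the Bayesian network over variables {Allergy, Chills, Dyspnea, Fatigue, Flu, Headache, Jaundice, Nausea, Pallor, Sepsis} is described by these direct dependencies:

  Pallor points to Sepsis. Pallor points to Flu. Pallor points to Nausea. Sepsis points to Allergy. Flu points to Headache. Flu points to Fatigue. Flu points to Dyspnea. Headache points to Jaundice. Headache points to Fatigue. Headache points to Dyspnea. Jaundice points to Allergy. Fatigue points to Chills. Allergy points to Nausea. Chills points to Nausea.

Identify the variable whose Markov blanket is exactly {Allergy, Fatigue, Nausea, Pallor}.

Chills

The target node must have every member of {Allergy, Fatigue, Nausea, Pallor} as a parent, child, or co-parent, and no others.
Parents of Chills: Fatigue; children: Nausea; co-parents: Allergy, Pallor.
These exactly cover the given set, so the node is Chills.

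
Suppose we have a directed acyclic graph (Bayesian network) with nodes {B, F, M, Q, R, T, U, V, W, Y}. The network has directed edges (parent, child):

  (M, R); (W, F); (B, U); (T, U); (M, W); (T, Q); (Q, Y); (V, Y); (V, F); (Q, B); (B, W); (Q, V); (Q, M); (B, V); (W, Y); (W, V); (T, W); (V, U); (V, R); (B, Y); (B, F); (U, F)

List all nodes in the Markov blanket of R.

{M, V}

Parents of R: M, V.
Ch(R) = {}.
With no children, R has no spouses; the co-parent set is empty.
Taking the union gives {M, V}.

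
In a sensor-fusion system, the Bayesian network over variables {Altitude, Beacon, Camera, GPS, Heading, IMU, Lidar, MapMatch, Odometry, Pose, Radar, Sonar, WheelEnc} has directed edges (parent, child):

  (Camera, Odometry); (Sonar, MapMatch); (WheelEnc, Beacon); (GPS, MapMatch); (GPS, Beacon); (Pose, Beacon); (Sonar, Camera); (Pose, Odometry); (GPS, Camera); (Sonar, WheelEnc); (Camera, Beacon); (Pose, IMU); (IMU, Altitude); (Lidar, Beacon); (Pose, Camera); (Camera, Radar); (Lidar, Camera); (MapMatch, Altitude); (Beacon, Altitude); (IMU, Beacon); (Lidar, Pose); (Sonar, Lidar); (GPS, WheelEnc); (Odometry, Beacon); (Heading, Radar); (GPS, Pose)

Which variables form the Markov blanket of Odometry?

{Beacon, Camera, GPS, IMU, Lidar, Pose, WheelEnc}

Pa(Odometry) = {Camera, Pose}.
Odometry has child Beacon.
Parents of each child, excluding Odometry:
  Beacon's other parents are Camera, GPS, IMU, Lidar, Pose, WheelEnc.
MB(Odometry) = {Beacon, Camera, GPS, IMU, Lidar, Pose, WheelEnc}.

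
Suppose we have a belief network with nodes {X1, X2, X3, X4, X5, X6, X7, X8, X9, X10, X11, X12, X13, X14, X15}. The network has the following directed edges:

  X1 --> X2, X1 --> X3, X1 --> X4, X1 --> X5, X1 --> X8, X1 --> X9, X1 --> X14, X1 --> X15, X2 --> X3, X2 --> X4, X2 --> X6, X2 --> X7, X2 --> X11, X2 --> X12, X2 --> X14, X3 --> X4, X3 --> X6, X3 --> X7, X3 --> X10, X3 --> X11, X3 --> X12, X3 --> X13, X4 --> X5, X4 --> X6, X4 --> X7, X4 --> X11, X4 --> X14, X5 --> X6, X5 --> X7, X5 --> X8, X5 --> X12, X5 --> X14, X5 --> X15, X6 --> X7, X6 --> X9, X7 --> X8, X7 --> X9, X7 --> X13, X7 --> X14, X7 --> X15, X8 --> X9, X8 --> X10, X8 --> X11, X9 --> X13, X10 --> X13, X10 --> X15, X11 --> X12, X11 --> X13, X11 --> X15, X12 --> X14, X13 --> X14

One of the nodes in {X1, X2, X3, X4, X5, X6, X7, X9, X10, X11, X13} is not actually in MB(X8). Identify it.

Ch(X8) = {X9, X10, X11}.
Parents of X8: X1, X5, X7.
Parents of each child, excluding X8:
  X9: X1, X6, X7
  X10: X3
  X11: X2, X3, X4
MB(X8) = {X1, X2, X3, X4, X5, X6, X7, X9, X10, X11}.
X13 is neither a parent, child, nor co-parent of X8, so it does not belong.

X13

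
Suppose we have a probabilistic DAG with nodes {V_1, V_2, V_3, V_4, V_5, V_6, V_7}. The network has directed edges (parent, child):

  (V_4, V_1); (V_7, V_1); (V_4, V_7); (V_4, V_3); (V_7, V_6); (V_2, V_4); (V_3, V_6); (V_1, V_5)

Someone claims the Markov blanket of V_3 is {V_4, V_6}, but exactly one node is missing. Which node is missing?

V_7

By definition, MB(V_3) is built from V_3's parents, V_3's children, and the co-parents of V_3.
V_3's parents: V_4.
Ch(V_3) = {V_6}.
Co-parents of V_3 (other parents of its children):
  V_6's other parent is V_7.
MB(V_3) = {V_4, V_6, V_7}.
Comparing with the claimed set, V_7 is missing.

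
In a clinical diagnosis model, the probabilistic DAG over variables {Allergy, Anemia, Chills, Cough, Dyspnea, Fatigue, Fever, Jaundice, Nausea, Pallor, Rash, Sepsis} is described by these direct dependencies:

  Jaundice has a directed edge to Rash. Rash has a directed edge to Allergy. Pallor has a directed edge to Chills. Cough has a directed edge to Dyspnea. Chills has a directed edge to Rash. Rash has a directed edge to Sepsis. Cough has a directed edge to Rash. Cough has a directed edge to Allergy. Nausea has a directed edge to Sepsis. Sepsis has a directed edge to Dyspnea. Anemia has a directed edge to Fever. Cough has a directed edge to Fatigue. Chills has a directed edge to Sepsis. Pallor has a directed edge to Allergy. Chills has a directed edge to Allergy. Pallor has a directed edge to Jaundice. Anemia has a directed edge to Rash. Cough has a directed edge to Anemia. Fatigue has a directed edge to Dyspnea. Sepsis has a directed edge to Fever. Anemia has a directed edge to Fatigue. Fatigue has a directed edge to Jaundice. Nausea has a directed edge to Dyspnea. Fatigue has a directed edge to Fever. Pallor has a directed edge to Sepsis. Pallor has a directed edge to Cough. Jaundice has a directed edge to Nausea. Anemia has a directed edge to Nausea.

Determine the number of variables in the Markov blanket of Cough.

A node's Markov blanket = Pa ∪ Ch ∪ (parents of Ch other than the node itself).
Cough's children: Allergy, Anemia, Dyspnea, Fatigue, Rash.
Parents of Cough: Pallor.
For each child, the remaining parents (spouses of Cough):
  Anemia: —
  Fatigue: Anemia
  Rash: Anemia, Chills, Jaundice
  Dyspnea: Fatigue, Nausea, Sepsis
  Allergy: Chills, Pallor, Rash
MB(Cough) = {Allergy, Anemia, Chills, Dyspnea, Fatigue, Jaundice, Nausea, Pallor, Rash, Sepsis}, which has 10 nodes.

10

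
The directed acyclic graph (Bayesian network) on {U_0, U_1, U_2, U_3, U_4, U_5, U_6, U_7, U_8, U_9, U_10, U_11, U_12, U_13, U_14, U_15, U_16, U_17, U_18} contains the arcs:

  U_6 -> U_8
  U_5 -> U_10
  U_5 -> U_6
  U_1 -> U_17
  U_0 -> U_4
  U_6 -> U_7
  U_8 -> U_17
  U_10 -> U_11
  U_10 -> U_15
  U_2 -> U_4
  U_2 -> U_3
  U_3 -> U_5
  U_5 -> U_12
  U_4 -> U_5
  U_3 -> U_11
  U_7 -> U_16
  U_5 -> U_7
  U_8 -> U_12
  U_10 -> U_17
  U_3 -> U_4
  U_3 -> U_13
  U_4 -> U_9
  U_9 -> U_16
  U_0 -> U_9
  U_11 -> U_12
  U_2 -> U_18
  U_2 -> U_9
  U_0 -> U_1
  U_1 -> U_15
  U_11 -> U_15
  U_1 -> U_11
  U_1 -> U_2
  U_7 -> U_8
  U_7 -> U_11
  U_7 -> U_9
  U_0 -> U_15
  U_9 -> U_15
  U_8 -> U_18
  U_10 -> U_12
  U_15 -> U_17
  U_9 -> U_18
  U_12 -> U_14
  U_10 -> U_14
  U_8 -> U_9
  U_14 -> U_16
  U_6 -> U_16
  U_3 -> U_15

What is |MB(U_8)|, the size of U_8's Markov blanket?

U_8 has parents U_6, U_7.
U_8 has children U_9, U_12, U_17, U_18.
Parents of each child, excluding U_8:
  parents(U_9) \ {U_8} = {U_0, U_2, U_4, U_7}.
  U_12 also has parents U_5, U_10, U_11.
  parents(U_17) \ {U_8} = {U_1, U_10, U_15}.
  U_18's other parents are U_2, U_9.
MB(U_8) = {U_0, U_1, U_2, U_4, U_5, U_6, U_7, U_9, U_10, U_11, U_12, U_15, U_17, U_18}, which has 14 nodes.

14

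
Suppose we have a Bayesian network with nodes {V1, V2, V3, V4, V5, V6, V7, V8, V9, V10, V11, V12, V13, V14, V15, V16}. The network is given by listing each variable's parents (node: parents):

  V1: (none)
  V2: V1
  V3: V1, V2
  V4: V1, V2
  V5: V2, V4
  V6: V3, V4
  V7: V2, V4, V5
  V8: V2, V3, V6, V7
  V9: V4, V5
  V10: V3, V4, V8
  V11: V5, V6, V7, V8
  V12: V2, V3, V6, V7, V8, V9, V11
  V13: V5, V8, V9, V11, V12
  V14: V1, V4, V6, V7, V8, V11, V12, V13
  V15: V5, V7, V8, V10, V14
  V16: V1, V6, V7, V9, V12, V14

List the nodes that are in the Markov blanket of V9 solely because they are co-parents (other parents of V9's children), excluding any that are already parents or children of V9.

{V1, V2, V3, V6, V7, V8, V11, V14}

Children of V9: V12, V13, V16.
  V12: V2, V3, V6, V7, V8, V11
  V13: V5, V8, V11, V12
  V16: V1, V6, V7, V12, V14
Excluding nodes already adjacent to V9 (V4, V5, V12, V13, V16), the co-parent-only contribution is {V1, V2, V3, V6, V7, V8, V11, V14}.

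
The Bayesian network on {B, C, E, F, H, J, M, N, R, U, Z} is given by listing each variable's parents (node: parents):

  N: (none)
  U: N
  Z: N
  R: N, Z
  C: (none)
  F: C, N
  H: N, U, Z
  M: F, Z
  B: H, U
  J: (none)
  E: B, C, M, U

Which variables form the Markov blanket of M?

{B, C, E, F, U, Z}

Parents of M: F, Z.
M has child E.
Other parents of M's children:
  E also has parents B, C, U.
MB(M) = {B, C, E, F, U, Z}.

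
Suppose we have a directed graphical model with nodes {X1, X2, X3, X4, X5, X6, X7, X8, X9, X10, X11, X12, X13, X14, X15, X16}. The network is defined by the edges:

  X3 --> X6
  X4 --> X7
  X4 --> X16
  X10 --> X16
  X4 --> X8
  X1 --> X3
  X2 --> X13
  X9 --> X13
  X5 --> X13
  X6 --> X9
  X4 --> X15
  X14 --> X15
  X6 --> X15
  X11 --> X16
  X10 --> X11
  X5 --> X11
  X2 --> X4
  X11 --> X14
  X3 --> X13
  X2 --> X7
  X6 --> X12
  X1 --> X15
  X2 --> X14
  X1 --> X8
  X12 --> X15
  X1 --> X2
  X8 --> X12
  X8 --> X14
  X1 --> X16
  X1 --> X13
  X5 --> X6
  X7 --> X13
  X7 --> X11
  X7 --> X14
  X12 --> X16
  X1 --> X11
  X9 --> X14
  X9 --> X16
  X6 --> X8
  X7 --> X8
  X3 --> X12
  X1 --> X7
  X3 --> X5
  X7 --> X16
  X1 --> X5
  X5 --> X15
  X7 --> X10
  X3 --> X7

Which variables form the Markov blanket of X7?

A node's Markov blanket = Pa ∪ Ch ∪ (parents of Ch other than the node itself).
X7 has parents X1, X2, X3, X4.
Children of X7: X8, X10, X11, X13, X14, X16.
Other parents of X7's children:
  X8 also has parents X1, X4, X6.
  X10: no additional parents.
  parents(X11) \ {X7} = {X1, X5, X10}.
  parents(X13) \ {X7} = {X1, X2, X3, X5, X9}.
  parents(X14) \ {X7} = {X2, X8, X9, X11}.
  X16 also has parents X1, X4, X9, X10, X11, X12.
So the Markov blanket of X7 is {X1, X2, X3, X4, X5, X6, X8, X9, X10, X11, X12, X13, X14, X16}.

{X1, X2, X3, X4, X5, X6, X8, X9, X10, X11, X12, X13, X14, X16}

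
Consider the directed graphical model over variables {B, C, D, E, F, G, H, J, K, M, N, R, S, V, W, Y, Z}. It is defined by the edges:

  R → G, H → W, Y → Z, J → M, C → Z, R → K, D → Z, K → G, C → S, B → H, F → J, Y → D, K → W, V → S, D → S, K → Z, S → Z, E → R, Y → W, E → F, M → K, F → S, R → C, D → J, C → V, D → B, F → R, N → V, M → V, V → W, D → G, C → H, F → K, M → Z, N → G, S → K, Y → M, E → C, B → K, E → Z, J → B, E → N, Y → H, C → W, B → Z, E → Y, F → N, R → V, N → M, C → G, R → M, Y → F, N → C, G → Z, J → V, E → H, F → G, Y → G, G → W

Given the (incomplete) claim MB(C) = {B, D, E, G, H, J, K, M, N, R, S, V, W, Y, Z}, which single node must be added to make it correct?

Recall MB(v) = parents ∪ children ∪ spouses, where spouses are the other parents of v's children.
Parents of C: E, N, R.
Children of C: G, H, S, V, W, Z.
Co-parents of C (other parents of its children):
  V's other parents are J, M, N, R.
  S's other parents are D, F, V.
  parents(H) \ {C} = {B, E, Y}.
  G's other parents are D, F, K, N, R, Y.
  parents(Z) \ {C} = {B, D, E, G, K, M, S, Y}.
  parents(W) \ {C} = {G, H, K, V, Y}.
MB(C) = {B, D, E, F, G, H, J, K, M, N, R, S, V, W, Y, Z}.
Comparing with the claimed set, F is missing.

F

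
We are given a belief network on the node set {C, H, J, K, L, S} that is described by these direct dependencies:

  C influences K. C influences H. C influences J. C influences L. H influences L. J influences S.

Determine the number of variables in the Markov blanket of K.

A node's Markov blanket = Pa ∪ Ch ∪ (parents of Ch other than the node itself).
K's parents: C.
K has no children.
K has no children, so there are no co-parents.
MB(K) = {C}, which has 1 node.

1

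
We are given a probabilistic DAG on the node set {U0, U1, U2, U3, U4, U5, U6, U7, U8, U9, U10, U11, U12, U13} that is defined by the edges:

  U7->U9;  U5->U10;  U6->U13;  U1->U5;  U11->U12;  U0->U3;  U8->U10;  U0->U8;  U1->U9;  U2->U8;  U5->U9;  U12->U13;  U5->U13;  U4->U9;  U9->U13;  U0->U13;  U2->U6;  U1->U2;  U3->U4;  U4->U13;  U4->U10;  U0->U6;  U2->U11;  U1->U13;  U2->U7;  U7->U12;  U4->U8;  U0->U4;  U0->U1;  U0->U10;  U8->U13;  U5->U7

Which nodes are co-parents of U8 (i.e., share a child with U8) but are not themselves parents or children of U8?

{U1, U5, U6, U9, U12}

Children of U8: U10, U13.
  U10 also has parents U0, U4, U5.
  parents(U13) \ {U8} = {U0, U1, U4, U5, U6, U9, U12}.
Excluding nodes already adjacent to U8 (U0, U2, U4, U10, U13), the co-parent-only contribution is {U1, U5, U6, U9, U12}.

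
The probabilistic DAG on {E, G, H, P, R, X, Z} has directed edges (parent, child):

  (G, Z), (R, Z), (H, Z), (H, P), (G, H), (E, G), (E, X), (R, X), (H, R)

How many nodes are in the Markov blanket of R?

5

By definition, MB(R) is built from R's parents, R's children, and the co-parents of R.
Pa(R) = {H}.
R has children X, Z.
Parents of each child, excluding R:
  X also has parent E.
  Z's other parents are G, H.
MB(R) = {E, G, H, X, Z}, which has 5 nodes.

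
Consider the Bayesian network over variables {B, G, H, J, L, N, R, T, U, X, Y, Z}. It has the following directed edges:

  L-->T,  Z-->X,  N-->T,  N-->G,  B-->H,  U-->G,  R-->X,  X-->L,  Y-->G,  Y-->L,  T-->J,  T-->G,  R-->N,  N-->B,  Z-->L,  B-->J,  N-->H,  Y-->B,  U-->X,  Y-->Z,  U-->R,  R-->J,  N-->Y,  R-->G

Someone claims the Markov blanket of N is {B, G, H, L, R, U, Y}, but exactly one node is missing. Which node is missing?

T

Recall MB(v) = parents ∪ children ∪ spouses, where spouses are the other parents of v's children.
Pa(N) = {R}.
Children of N: B, G, H, T, Y.
Parents of each child, excluding N:
  Y has no other parent.
  B's other parent is Y.
  H's other parent is B.
  T also has parent L.
  G's other parents are R, T, U, Y.
MB(N) = {B, G, H, L, R, T, U, Y}.
Comparing with the claimed set, T is missing.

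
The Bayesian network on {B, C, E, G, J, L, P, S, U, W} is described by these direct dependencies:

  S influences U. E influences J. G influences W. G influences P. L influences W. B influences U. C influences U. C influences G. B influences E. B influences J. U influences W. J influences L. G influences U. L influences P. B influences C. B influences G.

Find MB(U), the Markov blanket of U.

{B, C, G, L, S, W}

Recall MB(v) = parents ∪ children ∪ spouses, where spouses are the other parents of v's children.
Pa(U) = {B, C, G, S}.
Ch(U) = {W}.
Co-parents of U (other parents of its children):
  W: G, L
So the Markov blanket of U is {B, C, G, L, S, W}.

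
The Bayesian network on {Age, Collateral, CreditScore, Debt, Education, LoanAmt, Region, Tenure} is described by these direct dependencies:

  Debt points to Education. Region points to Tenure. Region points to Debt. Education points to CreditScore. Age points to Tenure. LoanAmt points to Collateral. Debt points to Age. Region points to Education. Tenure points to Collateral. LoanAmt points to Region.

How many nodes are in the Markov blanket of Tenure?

4

Recall MB(v) = parents ∪ children ∪ spouses, where spouses are the other parents of v's children.
Children of Tenure: Collateral.
Tenure has parents Age, Region.
Co-parents of Tenure (other parents of its children):
  parents(Collateral) \ {Tenure} = {LoanAmt}.
MB(Tenure) = {Age, Collateral, LoanAmt, Region}, which has 4 nodes.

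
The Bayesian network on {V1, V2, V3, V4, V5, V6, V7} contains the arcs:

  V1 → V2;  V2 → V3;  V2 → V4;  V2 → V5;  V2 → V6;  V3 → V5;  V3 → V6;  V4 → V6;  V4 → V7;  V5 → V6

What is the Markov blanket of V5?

Recall MB(v) = parents ∪ children ∪ spouses, where spouses are the other parents of v's children.
Pa(V5) = {V2, V3}.
V5 has child V6.
Other parents of V5's children:
  V6's other parents are V2, V3, V4.
Union: {V2, V3} ∪ {V6} ∪ {V2, V3, V4} = {V2, V3, V4, V6}.

{V2, V3, V4, V6}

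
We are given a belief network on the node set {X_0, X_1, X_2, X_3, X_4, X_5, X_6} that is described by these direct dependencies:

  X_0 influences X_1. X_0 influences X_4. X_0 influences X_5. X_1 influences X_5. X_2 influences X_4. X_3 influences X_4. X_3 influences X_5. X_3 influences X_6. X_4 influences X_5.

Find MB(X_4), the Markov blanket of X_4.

{X_0, X_1, X_2, X_3, X_5}

The Markov blanket of a node is its parents, its children, and the other parents of its children.
X_4's children: X_5.
Parents of X_4: X_0, X_2, X_3.
Co-parents of X_4 (other parents of its children):
  parents(X_5) \ {X_4} = {X_0, X_1, X_3}.
MB(X_4) = {X_0, X_1, X_2, X_3, X_5}.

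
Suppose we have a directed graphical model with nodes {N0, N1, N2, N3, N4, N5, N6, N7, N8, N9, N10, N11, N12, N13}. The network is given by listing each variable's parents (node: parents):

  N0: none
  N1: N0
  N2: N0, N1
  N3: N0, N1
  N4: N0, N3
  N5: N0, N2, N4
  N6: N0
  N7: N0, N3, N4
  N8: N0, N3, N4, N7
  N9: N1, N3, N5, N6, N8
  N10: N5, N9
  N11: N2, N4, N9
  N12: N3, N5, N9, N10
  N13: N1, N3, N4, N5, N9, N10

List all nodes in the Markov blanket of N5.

Parents of N5: N0, N2, N4.
N5 has children N9, N10, N12, N13.
Parents of each child, excluding N5:
  N9 also has parents N1, N3, N6, N8.
  N10 also has parent N9.
  N12 also has parents N3, N9, N10.
  N13 also has parents N1, N3, N4, N9, N10.
So the Markov blanket of N5 is {N0, N1, N2, N3, N4, N6, N8, N9, N10, N12, N13}.

{N0, N1, N2, N3, N4, N6, N8, N9, N10, N12, N13}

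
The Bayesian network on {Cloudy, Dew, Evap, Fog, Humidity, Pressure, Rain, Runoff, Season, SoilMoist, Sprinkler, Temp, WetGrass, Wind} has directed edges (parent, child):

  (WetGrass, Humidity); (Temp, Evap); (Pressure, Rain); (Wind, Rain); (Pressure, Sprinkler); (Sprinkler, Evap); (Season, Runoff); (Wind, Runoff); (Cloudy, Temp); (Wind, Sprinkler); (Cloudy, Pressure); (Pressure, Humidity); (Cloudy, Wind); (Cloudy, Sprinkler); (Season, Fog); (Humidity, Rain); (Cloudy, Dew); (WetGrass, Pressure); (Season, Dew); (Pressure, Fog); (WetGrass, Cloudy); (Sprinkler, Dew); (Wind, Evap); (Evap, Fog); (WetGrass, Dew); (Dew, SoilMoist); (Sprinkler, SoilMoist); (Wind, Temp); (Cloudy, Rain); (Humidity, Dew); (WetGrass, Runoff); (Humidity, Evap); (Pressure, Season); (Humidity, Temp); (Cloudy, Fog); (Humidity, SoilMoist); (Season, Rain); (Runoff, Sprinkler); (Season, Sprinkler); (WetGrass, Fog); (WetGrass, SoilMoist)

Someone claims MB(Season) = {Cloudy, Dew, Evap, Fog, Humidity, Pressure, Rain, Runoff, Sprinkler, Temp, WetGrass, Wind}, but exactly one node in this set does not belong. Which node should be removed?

A node's Markov blanket = Pa ∪ Ch ∪ (parents of Ch other than the node itself).
Parents of Season: Pressure.
Children of Season: Dew, Fog, Rain, Runoff, Sprinkler.
For each child, the remaining parents (spouses of Season):
  Runoff: WetGrass, Wind
  Sprinkler: Cloudy, Pressure, Runoff, Wind
  Dew: Cloudy, Humidity, Sprinkler, WetGrass
  Fog: Cloudy, Evap, Pressure, WetGrass
  Rain: Cloudy, Humidity, Pressure, Wind
MB(Season) = {Cloudy, Dew, Evap, Fog, Humidity, Pressure, Rain, Runoff, Sprinkler, WetGrass, Wind}.
Temp is neither a parent, child, nor co-parent of Season, so it does not belong.

Temp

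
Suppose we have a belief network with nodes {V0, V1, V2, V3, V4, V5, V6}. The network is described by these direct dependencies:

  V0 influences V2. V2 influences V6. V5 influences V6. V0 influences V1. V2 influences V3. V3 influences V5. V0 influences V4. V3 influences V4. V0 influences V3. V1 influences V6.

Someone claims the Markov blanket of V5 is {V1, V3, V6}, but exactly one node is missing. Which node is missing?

V2

By definition, MB(V5) is built from V5's parents, V5's children, and the co-parents of V5.
V5's children: V6.
Pa(V5) = {V3}.
Other parents of V5's children:
  V6 also has parents V1, V2.
MB(V5) = {V1, V2, V3, V6}.
Comparing with the claimed set, V2 is missing.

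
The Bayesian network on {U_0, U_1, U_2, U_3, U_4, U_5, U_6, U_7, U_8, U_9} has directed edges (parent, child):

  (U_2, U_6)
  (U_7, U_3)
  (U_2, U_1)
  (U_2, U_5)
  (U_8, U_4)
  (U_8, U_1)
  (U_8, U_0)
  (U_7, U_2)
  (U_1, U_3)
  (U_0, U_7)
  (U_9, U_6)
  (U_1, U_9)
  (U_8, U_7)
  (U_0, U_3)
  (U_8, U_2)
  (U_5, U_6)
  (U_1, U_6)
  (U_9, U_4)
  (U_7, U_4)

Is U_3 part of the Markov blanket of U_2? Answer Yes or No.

No

Pa(U_2) = {U_7, U_8}.
Ch(U_2) = {U_1, U_5, U_6}.
Other parents of U_2's children:
  U_1: U_8
  U_5: —
  U_6: U_1, U_5, U_9
MB(U_2) = {U_1, U_5, U_6, U_7, U_8, U_9}; U_3 is not in this set.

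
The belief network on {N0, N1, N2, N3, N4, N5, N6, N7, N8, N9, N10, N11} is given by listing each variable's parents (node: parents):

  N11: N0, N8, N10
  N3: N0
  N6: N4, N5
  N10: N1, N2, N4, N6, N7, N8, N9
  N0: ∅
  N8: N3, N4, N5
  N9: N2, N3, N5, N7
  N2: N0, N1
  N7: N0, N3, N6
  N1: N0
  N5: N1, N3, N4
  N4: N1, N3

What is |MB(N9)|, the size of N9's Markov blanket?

Ch(N9) = {N10}.
Pa(N9) = {N2, N3, N5, N7}.
Other parents of N9's children:
  N10: N1, N2, N4, N6, N7, N8
MB(N9) = {N1, N2, N3, N4, N5, N6, N7, N8, N10}, which has 9 nodes.

9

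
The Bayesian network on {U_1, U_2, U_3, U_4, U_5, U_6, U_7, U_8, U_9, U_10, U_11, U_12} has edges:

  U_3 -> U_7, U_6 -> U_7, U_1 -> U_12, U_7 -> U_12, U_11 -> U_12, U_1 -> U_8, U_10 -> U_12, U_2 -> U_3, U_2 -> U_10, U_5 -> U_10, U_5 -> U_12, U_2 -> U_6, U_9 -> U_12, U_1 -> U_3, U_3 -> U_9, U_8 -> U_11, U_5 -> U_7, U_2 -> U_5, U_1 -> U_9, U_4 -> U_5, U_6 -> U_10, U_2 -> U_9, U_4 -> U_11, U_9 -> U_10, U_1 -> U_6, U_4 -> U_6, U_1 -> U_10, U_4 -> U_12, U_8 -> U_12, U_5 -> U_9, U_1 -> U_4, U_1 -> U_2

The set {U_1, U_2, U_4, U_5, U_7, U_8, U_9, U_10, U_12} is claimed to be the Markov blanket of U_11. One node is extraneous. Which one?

U_2

The Markov blanket of a node is its parents, its children, and the other parents of its children.
Parents of U_11: U_4, U_8.
U_11 has child U_12.
Co-parents of U_11 (other parents of its children):
  U_12: U_1, U_4, U_5, U_7, U_8, U_9, U_10
MB(U_11) = {U_1, U_4, U_5, U_7, U_8, U_9, U_10, U_12}.
U_2 is neither a parent, child, nor co-parent of U_11, so it does not belong.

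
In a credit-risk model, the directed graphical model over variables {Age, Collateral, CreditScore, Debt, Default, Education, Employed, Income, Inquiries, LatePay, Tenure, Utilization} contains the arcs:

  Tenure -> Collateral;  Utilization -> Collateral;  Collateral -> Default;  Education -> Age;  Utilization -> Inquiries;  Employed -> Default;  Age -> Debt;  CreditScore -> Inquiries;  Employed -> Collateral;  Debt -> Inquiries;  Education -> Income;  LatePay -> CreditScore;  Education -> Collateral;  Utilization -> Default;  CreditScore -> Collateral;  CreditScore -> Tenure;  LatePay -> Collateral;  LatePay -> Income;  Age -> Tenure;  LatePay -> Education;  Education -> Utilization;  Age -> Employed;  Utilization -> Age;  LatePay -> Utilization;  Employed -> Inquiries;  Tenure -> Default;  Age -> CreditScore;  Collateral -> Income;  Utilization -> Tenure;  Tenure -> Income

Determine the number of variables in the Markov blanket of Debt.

5

The Markov blanket of a node is its parents, its children, and the other parents of its children.
Debt's parents: Age.
Children of Debt: Inquiries.
Co-parents of Debt (other parents of its children):
  Inquiries also has parents CreditScore, Employed, Utilization.
MB(Debt) = {Age, CreditScore, Employed, Inquiries, Utilization}, which has 5 nodes.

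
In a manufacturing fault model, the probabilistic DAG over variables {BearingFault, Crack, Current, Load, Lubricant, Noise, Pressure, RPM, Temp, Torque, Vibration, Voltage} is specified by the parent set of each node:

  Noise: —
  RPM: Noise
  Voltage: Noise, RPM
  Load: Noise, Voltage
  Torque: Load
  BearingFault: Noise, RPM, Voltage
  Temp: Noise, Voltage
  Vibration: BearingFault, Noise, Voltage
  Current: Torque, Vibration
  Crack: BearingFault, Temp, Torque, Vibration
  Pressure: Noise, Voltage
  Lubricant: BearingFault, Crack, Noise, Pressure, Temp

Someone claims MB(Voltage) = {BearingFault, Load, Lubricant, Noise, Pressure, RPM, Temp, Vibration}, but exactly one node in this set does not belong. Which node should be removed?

By definition, MB(Voltage) is built from Voltage's parents, Voltage's children, and the co-parents of Voltage.
Parents of Voltage: Noise, RPM.
Voltage's children: BearingFault, Load, Pressure, Temp, Vibration.
For each child, the remaining parents (spouses of Voltage):
  Load also has parent Noise.
  BearingFault also has parents Noise, RPM.
  Temp's other parent is Noise.
  Vibration's other parents are BearingFault, Noise.
  Pressure's other parent is Noise.
MB(Voltage) = {BearingFault, Load, Noise, Pressure, RPM, Temp, Vibration}.
Lubricant is neither a parent, child, nor co-parent of Voltage, so it does not belong.

Lubricant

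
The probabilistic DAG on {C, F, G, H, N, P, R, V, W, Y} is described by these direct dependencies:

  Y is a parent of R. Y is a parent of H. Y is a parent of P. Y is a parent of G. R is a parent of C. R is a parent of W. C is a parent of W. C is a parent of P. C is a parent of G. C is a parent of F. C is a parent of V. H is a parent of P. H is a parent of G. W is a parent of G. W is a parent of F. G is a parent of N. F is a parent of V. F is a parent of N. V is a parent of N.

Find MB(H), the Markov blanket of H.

{C, G, P, W, Y}

Recall MB(v) = parents ∪ children ∪ spouses, where spouses are the other parents of v's children.
Ch(H) = {G, P}.
H's parents: Y.
For each child, the remaining parents (spouses of H):
  P: C, Y
  G: C, W, Y
Taking the union gives {C, G, P, W, Y}.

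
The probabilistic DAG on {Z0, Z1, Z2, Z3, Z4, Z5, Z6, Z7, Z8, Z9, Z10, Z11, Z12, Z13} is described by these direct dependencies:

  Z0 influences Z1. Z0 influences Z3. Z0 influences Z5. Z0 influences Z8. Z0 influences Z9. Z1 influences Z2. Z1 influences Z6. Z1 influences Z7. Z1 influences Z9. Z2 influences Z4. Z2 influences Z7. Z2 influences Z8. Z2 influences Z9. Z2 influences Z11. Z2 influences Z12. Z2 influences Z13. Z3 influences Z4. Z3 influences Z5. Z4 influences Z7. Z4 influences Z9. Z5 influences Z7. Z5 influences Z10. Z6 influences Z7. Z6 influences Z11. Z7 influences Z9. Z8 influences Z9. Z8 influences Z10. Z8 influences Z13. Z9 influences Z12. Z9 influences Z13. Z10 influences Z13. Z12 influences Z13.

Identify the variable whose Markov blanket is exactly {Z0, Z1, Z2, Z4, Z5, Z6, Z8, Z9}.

The target node must have every member of {Z0, Z1, Z2, Z4, Z5, Z6, Z8, Z9} as a parent, child, or co-parent, and no others.
Parents of Z7: Z1, Z2, Z4, Z5, Z6; children: Z9; co-parents: Z0, Z1, Z2, Z4, Z8.
These exactly cover the given set, so the node is Z7.

Z7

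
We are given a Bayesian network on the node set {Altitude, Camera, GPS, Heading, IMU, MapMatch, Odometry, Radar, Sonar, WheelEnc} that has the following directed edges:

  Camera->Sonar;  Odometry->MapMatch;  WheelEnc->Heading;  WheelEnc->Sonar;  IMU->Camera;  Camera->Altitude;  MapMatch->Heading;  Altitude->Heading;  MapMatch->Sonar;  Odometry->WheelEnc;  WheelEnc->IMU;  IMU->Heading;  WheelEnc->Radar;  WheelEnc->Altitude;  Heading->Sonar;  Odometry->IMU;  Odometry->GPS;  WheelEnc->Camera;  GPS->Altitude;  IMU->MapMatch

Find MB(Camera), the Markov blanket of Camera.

{Altitude, GPS, Heading, IMU, MapMatch, Sonar, WheelEnc}

By definition, MB(Camera) is built from Camera's parents, Camera's children, and the co-parents of Camera.
Camera has parents IMU, WheelEnc.
Camera's children: Altitude, Sonar.
Co-parents of Camera (other parents of its children):
  parents(Altitude) \ {Camera} = {GPS, WheelEnc}.
  parents(Sonar) \ {Camera} = {Heading, MapMatch, WheelEnc}.
So the Markov blanket of Camera is {Altitude, GPS, Heading, IMU, MapMatch, Sonar, WheelEnc}.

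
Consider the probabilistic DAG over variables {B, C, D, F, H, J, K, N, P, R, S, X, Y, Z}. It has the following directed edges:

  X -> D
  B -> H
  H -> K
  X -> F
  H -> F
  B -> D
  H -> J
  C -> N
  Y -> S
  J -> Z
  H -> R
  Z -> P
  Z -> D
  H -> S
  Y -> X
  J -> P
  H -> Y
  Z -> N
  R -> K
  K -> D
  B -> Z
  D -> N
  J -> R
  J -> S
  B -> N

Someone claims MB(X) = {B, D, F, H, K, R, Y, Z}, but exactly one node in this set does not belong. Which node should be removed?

R

Recall MB(v) = parents ∪ children ∪ spouses, where spouses are the other parents of v's children.
Pa(X) = {Y}.
X's children: D, F.
Co-parents of X (other parents of its children):
  D also has parents B, K, Z.
  F also has parent H.
MB(X) = {B, D, F, H, K, Y, Z}.
R is neither a parent, child, nor co-parent of X, so it does not belong.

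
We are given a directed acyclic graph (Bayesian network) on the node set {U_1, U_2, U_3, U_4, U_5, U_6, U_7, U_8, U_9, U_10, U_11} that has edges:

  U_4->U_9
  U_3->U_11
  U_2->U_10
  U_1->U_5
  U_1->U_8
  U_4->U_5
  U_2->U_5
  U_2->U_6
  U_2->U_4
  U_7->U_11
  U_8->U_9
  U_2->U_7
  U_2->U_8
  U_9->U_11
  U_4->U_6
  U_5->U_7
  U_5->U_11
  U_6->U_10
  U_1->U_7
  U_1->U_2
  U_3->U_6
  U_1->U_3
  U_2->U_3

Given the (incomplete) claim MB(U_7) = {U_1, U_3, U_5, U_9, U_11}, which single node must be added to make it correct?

Recall MB(v) = parents ∪ children ∪ spouses, where spouses are the other parents of v's children.
Parents of U_7: U_1, U_2, U_5.
Children of U_7: U_11.
Other parents of U_7's children:
  U_11: U_3, U_5, U_9
MB(U_7) = {U_1, U_2, U_3, U_5, U_9, U_11}.
Comparing with the claimed set, U_2 is missing.

U_2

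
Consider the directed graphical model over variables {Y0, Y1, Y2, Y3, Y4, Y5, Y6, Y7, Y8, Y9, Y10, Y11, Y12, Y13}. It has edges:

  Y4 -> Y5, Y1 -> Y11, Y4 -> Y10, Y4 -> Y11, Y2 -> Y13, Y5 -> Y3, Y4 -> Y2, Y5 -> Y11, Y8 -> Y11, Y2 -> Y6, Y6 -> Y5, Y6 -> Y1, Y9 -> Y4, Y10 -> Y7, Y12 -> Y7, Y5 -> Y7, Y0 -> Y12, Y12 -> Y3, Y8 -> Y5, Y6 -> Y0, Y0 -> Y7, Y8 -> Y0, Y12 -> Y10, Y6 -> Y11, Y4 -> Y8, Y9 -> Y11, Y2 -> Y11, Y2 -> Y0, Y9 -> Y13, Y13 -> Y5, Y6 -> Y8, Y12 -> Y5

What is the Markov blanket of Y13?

{Y2, Y4, Y5, Y6, Y8, Y9, Y12}

By definition, MB(Y13) is built from Y13's parents, Y13's children, and the co-parents of Y13.
Pa(Y13) = {Y2, Y9}.
Ch(Y13) = {Y5}.
Parents of each child, excluding Y13:
  parents(Y5) \ {Y13} = {Y4, Y6, Y8, Y12}.
Taking the union gives {Y2, Y4, Y5, Y6, Y8, Y9, Y12}.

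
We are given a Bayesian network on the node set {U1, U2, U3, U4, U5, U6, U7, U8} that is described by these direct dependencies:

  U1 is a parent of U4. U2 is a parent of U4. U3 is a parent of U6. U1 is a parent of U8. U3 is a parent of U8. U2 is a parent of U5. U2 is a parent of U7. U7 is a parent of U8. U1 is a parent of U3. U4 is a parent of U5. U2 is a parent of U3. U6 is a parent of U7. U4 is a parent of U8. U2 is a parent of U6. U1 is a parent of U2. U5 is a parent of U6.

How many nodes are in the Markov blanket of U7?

6

U7's parents: U2, U6.
Children of U7: U8.
Other parents of U7's children:
  U8: U1, U3, U4
MB(U7) = {U1, U2, U3, U4, U6, U8}, which has 6 nodes.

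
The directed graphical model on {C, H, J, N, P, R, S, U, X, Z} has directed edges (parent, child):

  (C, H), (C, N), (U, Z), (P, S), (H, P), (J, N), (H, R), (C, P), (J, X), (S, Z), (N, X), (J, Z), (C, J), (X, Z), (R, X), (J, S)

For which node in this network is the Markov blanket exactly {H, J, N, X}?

The target node must have every member of {H, J, N, X} as a parent, child, or co-parent, and no others.
Parents of R: H; children: X; co-parents: J, N.
These exactly cover the given set, so the node is R.

R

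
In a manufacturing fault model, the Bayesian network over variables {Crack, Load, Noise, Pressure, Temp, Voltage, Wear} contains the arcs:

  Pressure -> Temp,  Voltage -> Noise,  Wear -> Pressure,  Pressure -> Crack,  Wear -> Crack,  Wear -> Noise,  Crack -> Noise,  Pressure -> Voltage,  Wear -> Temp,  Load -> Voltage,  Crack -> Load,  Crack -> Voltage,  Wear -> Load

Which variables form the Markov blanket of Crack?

Crack's parents: Pressure, Wear.
Crack's children: Load, Noise, Voltage.
Co-parents of Crack (other parents of its children):
  parents(Load) \ {Crack} = {Wear}.
  Voltage also has parents Load, Pressure.
  Noise also has parents Voltage, Wear.
Taking the union gives {Load, Noise, Pressure, Voltage, Wear}.

{Load, Noise, Pressure, Voltage, Wear}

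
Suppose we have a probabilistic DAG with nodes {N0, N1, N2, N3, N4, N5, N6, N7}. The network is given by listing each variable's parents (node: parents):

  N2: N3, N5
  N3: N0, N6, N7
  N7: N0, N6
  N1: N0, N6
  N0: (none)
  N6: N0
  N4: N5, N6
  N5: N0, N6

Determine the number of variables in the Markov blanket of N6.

6

A node's Markov blanket = Pa ∪ Ch ∪ (parents of Ch other than the node itself).
Parents of N6: N0.
N6's children: N1, N3, N4, N5, N7.
For each child, the remaining parents (spouses of N6):
  N7's other parent is N0.
  parents(N3) \ {N6} = {N0, N7}.
  N1's other parent is N0.
  N5's other parent is N0.
  N4's other parent is N5.
MB(N6) = {N0, N1, N3, N4, N5, N7}, which has 6 nodes.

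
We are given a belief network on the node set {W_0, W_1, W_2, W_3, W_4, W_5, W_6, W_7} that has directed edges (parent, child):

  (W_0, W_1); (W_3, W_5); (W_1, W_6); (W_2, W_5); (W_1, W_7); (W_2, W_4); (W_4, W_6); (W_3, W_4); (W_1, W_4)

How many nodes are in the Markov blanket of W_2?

A node's Markov blanket = Pa ∪ Ch ∪ (parents of Ch other than the node itself).
Ch(W_2) = {W_4, W_5}.
W_2 has no parents.
Co-parents of W_2 (other parents of its children):
  parents(W_4) \ {W_2} = {W_1, W_3}.
  W_5 also has parent W_3.
MB(W_2) = {W_1, W_3, W_4, W_5}, which has 4 nodes.

4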